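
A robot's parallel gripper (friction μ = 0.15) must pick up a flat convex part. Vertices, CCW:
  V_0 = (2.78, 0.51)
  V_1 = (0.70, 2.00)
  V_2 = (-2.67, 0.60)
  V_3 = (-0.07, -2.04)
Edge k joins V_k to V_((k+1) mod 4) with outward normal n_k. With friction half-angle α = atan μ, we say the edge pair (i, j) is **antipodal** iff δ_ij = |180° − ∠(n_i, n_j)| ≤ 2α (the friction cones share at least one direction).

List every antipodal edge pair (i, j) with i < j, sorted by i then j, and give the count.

α = atan 0.15 = 8.53°;  2α = 17.06°
n_0 = (+0.5823, +0.8129)
n_1 = (-0.3836, +0.9235)
n_2 = (-0.7125, -0.7017)
n_3 = (+0.6668, -0.7452)
  (0,1): δ = 121.82°  ·
  (0,2): δ = 9.82°  ✓
  (0,3): δ = 77.44°  ·
  (1,2): δ = 68.00°  ·
  (1,3): δ = 19.26°  ·
  (2,3): δ = 92.74°  ·
antipodal pairs: 1

count = 1; pairs: (0,2)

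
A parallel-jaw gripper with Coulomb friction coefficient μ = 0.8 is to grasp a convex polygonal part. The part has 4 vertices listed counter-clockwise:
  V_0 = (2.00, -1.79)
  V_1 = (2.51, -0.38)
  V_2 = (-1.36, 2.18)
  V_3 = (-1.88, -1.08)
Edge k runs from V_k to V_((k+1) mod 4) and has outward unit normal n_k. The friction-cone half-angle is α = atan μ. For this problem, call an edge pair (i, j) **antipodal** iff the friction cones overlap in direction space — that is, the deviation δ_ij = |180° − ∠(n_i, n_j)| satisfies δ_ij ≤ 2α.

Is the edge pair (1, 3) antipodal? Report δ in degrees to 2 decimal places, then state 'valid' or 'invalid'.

α = atan 0.8 = 38.66°;  2α = 77.32°
edge 1: e_1 = (-3.87, +2.56);  n_1 = (+0.5517, +0.8340)
edge 3: e_3 = (+3.88, -0.71);  n_3 = (-0.1800, -0.9837)
∠(n_1, n_3) = 156.89°
δ = |180° − 156.89°| = 23.11°
23.11° ≤ 2α = 77.32°  →  valid

δ = 23.11°, valid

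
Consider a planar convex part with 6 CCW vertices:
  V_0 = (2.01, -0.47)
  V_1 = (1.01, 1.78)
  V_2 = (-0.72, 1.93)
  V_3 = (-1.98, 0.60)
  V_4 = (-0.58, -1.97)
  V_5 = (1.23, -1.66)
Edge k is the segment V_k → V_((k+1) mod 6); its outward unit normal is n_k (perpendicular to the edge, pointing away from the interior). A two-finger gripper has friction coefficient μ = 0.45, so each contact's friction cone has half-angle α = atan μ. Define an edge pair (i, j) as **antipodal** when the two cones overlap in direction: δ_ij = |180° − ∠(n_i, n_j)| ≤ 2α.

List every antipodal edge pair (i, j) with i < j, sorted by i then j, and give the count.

α = atan 0.45 = 24.23°;  2α = 48.46°
n_0 = (+0.9138, +0.4061)
n_1 = (+0.0864, +0.9963)
n_2 = (-0.7260, +0.6877)
n_3 = (-0.8782, -0.4784)
n_4 = (+0.1688, -0.9856)
n_5 = (+0.8364, -0.5482)
  (0,1): δ = 118.92°  ·
  (0,2): δ = 67.41°  ·
  (0,3): δ = 4.62°  ✓
  (0,4): δ = 75.76°  ·
  (0,5): δ = 122.79°  ·
  (1,2): δ = 128.50°  ·
  (1,3): δ = 56.47°  ·
  (1,4): δ = 14.67°  ✓
  (1,5): δ = 61.71°  ·
  (2,3): δ = 107.97°  ·
  (2,4): δ = 36.83°  ✓
  (2,5): δ = 10.21°  ✓
  (3,4): δ = 108.86°  ·
  (3,5): δ = 61.82°  ·
  (4,5): δ = 132.96°  ·
antipodal pairs: 4

count = 4; pairs: (0,3), (1,4), (2,4), (2,5)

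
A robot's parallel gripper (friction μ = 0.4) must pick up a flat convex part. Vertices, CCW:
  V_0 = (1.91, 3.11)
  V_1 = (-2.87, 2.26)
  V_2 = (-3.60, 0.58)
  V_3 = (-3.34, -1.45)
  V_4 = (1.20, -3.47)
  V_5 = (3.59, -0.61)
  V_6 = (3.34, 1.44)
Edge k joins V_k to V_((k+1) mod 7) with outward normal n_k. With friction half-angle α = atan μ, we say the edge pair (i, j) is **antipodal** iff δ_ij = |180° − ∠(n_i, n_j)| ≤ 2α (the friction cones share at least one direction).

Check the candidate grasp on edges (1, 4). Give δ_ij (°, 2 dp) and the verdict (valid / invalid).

δ = 16.40°, valid

α = atan 0.4 = 21.80°;  2α = 43.60°
edge 1: e_1 = (-0.73, -1.68);  n_1 = (-0.9172, +0.3985)
edge 4: e_4 = (+2.39, +2.86);  n_4 = (+0.7673, -0.6412)
∠(n_1, n_4) = 163.60°
δ = |180° − 163.60°| = 16.40°
16.40° ≤ 2α = 43.60°  →  valid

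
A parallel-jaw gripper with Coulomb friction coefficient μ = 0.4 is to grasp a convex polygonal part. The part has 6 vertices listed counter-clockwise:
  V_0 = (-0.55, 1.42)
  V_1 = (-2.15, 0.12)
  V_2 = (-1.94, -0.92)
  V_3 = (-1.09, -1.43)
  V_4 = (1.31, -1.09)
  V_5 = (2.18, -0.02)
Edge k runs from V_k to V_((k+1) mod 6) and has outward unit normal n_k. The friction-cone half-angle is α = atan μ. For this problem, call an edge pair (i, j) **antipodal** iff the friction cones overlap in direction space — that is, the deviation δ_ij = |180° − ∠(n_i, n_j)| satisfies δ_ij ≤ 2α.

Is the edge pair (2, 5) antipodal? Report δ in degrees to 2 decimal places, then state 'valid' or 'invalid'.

α = atan 0.4 = 21.80°;  2α = 43.60°
edge 2: e_2 = (+0.85, -0.51);  n_2 = (-0.5145, -0.8575)
edge 5: e_5 = (-2.73, +1.44);  n_5 = (+0.4665, +0.8845)
∠(n_2, n_5) = 176.85°
δ = |180° − 176.85°| = 3.15°
3.15° ≤ 2α = 43.60°  →  valid

δ = 3.15°, valid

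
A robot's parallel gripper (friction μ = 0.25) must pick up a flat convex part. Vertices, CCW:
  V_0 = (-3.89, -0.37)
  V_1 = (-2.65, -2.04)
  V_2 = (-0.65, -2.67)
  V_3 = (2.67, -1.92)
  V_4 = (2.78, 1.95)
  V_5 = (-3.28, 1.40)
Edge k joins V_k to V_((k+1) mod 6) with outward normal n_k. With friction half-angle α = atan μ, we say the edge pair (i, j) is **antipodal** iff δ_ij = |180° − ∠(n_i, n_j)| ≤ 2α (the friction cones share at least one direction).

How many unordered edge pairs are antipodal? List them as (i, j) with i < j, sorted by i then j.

α = atan 0.25 = 14.04°;  2α = 28.07°
n_0 = (-0.8029, -0.5961)
n_1 = (-0.3004, -0.9538)
n_2 = (+0.2204, -0.9754)
n_3 = (+0.9996, -0.0284)
n_4 = (-0.0904, +0.9959)
n_5 = (-0.9454, +0.3258)
  (0,1): δ = 144.08°  ·
  (0,2): δ = 113.86°  ·
  (0,3): δ = 38.22°  ·
  (0,4): δ = 58.59°  ·
  (0,5): δ = 124.39°  ·
  (1,2): δ = 149.79°  ·
  (1,3): δ = 74.14°  ·
  (1,4): δ = 22.67°  ✓
  (1,5): δ = 88.47°  ·
  (2,3): δ = 104.36°  ·
  (2,4): δ = 7.54°  ✓
  (2,5): δ = 58.25°  ·
  (3,4): δ = 83.19°  ·
  (3,5): δ = 17.39°  ✓
  (4,5): δ = 114.20°  ·
antipodal pairs: 3

count = 3; pairs: (1,4), (2,4), (3,5)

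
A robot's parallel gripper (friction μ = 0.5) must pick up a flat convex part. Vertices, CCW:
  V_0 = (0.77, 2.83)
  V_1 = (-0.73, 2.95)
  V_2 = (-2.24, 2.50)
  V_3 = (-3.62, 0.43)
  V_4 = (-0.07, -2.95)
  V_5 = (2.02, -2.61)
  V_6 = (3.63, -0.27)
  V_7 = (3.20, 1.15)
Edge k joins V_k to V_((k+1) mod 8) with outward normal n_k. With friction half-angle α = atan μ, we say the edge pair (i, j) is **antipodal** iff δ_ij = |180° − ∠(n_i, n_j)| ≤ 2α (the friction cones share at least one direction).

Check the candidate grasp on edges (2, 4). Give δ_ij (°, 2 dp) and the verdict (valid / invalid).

δ = 47.07°, valid

α = atan 0.5 = 26.57°;  2α = 53.13°
edge 2: e_2 = (-1.38, -2.07);  n_2 = (-0.8321, +0.5547)
edge 4: e_4 = (+2.09, +0.34);  n_4 = (+0.1606, -0.9870)
∠(n_2, n_4) = 132.93°
δ = |180° − 132.93°| = 47.07°
47.07° ≤ 2α = 53.13°  →  valid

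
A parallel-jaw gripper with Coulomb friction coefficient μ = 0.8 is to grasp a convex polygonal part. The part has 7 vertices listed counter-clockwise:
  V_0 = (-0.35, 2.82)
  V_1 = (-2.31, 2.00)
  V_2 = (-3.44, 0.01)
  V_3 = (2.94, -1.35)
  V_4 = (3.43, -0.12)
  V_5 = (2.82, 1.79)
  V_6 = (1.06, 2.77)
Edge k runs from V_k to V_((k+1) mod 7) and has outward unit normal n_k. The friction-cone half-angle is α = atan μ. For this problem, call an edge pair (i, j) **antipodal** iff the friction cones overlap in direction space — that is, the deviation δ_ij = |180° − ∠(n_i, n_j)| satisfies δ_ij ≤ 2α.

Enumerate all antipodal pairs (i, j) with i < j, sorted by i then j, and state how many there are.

count = 9; pairs: (0,2), (0,3), (1,2), (1,3), (1,4), (2,4), (2,5), (2,6), (3,6)

α = atan 0.8 = 38.66°;  2α = 77.32°
n_0 = (-0.3860, +0.9225)
n_1 = (-0.8696, +0.4938)
n_2 = (-0.2085, -0.9780)
n_3 = (+0.9290, -0.3701)
n_4 = (+0.9526, +0.3042)
n_5 = (+0.4865, +0.8737)
n_6 = (+0.0354, +0.9994)
  (0,1): δ = 142.29°  ·
  (0,2): δ = 34.74°  ✓
  (0,3): δ = 45.58°  ✓
  (0,4): δ = 85.01°  ·
  (0,5): δ = 128.19°  ·
  (0,6): δ = 155.27°  ·
  (1,2): δ = 72.44°  ✓
  (1,3): δ = 7.87°  ✓
  (1,4): δ = 47.30°  ✓
  (1,5): δ = 90.48°  ·
  (1,6): δ = 117.56°  ·
  (2,3): δ = 99.69°  ·
  (2,4): δ = 60.25°  ✓
  (2,5): δ = 17.08°  ✓
  (2,6): δ = 10.00°  ✓
  (3,4): δ = 140.57°  ·
  (3,5): δ = 97.39°  ·
  (3,6): δ = 70.31°  ✓
  (4,5): δ = 136.82°  ·
  (4,6): δ = 109.74°  ·
  (5,6): δ = 152.92°  ·
antipodal pairs: 9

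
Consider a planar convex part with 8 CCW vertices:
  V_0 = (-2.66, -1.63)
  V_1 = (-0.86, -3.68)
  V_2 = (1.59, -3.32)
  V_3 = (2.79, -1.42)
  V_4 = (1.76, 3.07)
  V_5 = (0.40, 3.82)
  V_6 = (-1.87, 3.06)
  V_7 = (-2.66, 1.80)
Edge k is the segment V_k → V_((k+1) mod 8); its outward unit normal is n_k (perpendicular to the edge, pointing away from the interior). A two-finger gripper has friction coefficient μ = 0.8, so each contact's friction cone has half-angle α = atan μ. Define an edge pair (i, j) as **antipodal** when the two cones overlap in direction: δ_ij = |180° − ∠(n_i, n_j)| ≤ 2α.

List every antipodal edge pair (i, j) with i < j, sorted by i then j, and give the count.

count = 13; pairs: (0,2), (0,3), (0,4), (0,5), (1,4), (1,5), (1,6), (2,5), (2,6), (2,7), (3,6), (3,7), (4,7)

α = atan 0.8 = 38.66°;  2α = 77.32°
n_0 = (-0.7514, -0.6598)
n_1 = (+0.1454, -0.9894)
n_2 = (+0.8455, -0.5340)
n_3 = (+0.9747, +0.2236)
n_4 = (+0.4829, +0.8757)
n_5 = (-0.3175, +0.9483)
n_6 = (-0.8472, +0.5312)
n_7 = (-1.0000, -0.0000)
  (0,1): δ = 122.93°  ·
  (0,2): δ = 73.56°  ✓
  (0,3): δ = 28.36°  ✓
  (0,4): δ = 19.84°  ✓
  (0,5): δ = 67.23°  ✓
  (0,6): δ = 106.63°  ·
  (0,7): δ = 138.72°  ·
  (1,2): δ = 130.63°  ·
  (1,3): δ = 85.44°  ·
  (1,4): δ = 37.23°  ✓
  (1,5): δ = 10.15°  ✓
  (1,6): δ = 49.55°  ✓
  (1,7): δ = 81.64°  ·
  (2,3): δ = 134.80°  ·
  (2,4): δ = 86.60°  ·
  (2,5): δ = 39.21°  ✓
  (2,6): δ = 0.19°  ✓
  (2,7): δ = 32.28°  ✓
  (3,4): δ = 131.80°  ·
  (3,5): δ = 84.41°  ·
  (3,6): δ = 45.01°  ✓
  (3,7): δ = 12.92°  ✓
  (4,5): δ = 132.61°  ·
  (4,6): δ = 93.21°  ·
  (4,7): δ = 61.12°  ✓
  (5,6): δ = 140.60°  ·
  (5,7): δ = 108.51°  ·
  (6,7): δ = 147.91°  ·
antipodal pairs: 13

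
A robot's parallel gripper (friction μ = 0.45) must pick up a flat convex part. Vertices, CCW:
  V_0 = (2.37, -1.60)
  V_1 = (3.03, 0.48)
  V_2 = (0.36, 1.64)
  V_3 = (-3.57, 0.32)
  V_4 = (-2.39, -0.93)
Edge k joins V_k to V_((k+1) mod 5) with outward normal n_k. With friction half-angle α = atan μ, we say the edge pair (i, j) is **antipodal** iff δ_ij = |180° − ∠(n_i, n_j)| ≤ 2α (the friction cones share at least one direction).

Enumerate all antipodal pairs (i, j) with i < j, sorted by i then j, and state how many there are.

α = atan 0.45 = 24.23°;  2α = 48.46°
n_0 = (+0.9532, -0.3024)
n_1 = (+0.3985, +0.9172)
n_2 = (-0.3184, +0.9480)
n_3 = (-0.7272, -0.6865)
n_4 = (-0.1394, -0.9902)
  (0,1): δ = 95.88°  ·
  (0,2): δ = 53.83°  ·
  (0,3): δ = 60.95°  ·
  (0,4): δ = 99.59°  ·
  (1,2): δ = 137.95°  ·
  (1,3): δ = 23.17°  ✓
  (1,4): δ = 15.47°  ✓
  (2,3): δ = 65.22°  ·
  (2,4): δ = 26.58°  ✓
  (3,4): δ = 141.36°  ·
antipodal pairs: 3

count = 3; pairs: (1,3), (1,4), (2,4)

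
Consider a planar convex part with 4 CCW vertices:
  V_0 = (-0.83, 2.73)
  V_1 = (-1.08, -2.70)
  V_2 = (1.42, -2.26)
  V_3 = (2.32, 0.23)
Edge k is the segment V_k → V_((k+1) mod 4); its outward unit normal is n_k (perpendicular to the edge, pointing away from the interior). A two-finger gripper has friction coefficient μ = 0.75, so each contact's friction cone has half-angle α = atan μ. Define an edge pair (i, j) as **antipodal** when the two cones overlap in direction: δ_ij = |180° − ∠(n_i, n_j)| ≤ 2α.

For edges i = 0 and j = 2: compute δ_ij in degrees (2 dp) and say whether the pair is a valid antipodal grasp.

δ = 17.24°, valid

α = atan 0.75 = 36.87°;  2α = 73.74°
edge 0: e_0 = (-0.25, -5.43);  n_0 = (-0.9989, +0.0460)
edge 2: e_2 = (+0.90, +2.49);  n_2 = (+0.9405, -0.3399)
∠(n_0, n_2) = 162.76°
δ = |180° − 162.76°| = 17.24°
17.24° ≤ 2α = 73.74°  →  valid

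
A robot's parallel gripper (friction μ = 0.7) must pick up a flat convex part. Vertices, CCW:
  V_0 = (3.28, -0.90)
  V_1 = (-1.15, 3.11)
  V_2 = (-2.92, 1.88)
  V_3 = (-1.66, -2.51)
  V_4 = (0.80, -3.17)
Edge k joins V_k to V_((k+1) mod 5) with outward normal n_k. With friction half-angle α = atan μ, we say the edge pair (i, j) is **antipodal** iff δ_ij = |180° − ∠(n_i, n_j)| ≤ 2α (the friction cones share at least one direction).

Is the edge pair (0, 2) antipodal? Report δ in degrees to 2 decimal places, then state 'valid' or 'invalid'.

δ = 31.83°, valid

α = atan 0.7 = 34.99°;  2α = 69.98°
edge 0: e_0 = (-4.43, +4.01);  n_0 = (+0.6711, +0.7414)
edge 2: e_2 = (+1.26, -4.39);  n_2 = (-0.9612, -0.2759)
∠(n_0, n_2) = 148.17°
δ = |180° − 148.17°| = 31.83°
31.83° ≤ 2α = 69.98°  →  valid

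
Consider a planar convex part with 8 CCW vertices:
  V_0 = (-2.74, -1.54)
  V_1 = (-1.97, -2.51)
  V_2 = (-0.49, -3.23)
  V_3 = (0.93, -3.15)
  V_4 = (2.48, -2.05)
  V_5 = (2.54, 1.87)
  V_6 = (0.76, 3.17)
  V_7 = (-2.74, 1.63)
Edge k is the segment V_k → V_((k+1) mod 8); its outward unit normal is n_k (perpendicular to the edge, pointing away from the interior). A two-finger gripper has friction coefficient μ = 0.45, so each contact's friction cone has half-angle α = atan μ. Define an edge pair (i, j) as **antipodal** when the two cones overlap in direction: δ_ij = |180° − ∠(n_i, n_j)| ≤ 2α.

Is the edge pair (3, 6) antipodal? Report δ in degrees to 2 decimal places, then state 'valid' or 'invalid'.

δ = 11.61°, valid

α = atan 0.45 = 24.23°;  2α = 48.46°
edge 3: e_3 = (+1.55, +1.10);  n_3 = (+0.5787, -0.8155)
edge 6: e_6 = (-3.50, -1.54);  n_6 = (-0.4027, +0.9153)
∠(n_3, n_6) = 168.39°
δ = |180° − 168.39°| = 11.61°
11.61° ≤ 2α = 48.46°  →  valid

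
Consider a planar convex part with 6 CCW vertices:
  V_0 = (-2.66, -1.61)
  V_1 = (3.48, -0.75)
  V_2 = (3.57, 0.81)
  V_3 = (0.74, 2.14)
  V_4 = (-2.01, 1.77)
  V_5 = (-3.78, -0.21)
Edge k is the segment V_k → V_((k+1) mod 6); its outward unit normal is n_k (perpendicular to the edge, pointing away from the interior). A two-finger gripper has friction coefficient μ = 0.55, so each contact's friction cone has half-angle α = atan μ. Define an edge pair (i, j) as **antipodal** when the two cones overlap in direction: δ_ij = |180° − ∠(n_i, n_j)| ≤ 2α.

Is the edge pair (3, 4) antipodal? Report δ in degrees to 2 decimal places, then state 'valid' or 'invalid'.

δ = 139.46°, invalid

α = atan 0.55 = 28.81°;  2α = 57.62°
edge 3: e_3 = (-2.75, -0.37);  n_3 = (-0.1333, +0.9911)
edge 4: e_4 = (-1.77, -1.98);  n_4 = (-0.7455, +0.6665)
∠(n_3, n_4) = 40.54°
δ = |180° − 40.54°| = 139.46°
139.46° > 2α = 57.62°  →  invalid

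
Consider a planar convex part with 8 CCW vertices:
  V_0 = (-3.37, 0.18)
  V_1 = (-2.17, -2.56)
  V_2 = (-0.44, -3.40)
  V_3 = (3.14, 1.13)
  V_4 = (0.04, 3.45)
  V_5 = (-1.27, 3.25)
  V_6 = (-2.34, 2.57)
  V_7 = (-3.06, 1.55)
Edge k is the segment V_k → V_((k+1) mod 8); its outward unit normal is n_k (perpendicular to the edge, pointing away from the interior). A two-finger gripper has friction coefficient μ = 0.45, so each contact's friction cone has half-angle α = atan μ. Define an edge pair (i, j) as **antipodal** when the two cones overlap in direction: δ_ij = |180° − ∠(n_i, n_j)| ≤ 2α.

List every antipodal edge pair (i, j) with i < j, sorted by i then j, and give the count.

count = 7; pairs: (0,3), (1,3), (1,4), (2,4), (2,5), (2,6), (2,7)

α = atan 0.45 = 24.23°;  2α = 48.46°
n_0 = (-0.9160, -0.4012)
n_1 = (-0.4368, -0.8996)
n_2 = (+0.7846, -0.6200)
n_3 = (+0.5992, +0.8006)
n_4 = (-0.1509, +0.9885)
n_5 = (-0.5364, +0.8440)
n_6 = (-0.8170, +0.5767)
n_7 = (-0.9753, +0.2207)
  (0,1): δ = 139.55°  ·
  (0,2): δ = 61.97°  ·
  (0,3): δ = 29.54°  ✓
  (0,4): δ = 75.03°  ·
  (0,5): δ = 98.79°  ·
  (0,6): δ = 121.13°  ·
  (0,7): δ = 143.60°  ·
  (1,2): δ = 102.42°  ·
  (1,3): δ = 10.91°  ✓
  (1,4): δ = 34.58°  ✓
  (1,5): δ = 58.34°  ·
  (1,6): δ = 80.68°  ·
  (1,7): δ = 103.15°  ·
  (2,3): δ = 88.49°  ·
  (2,4): δ = 43.00°  ✓
  (2,5): δ = 19.24°  ✓
  (2,6): δ = 3.10°  ✓
  (2,7): δ = 25.57°  ✓
  (3,4): δ = 134.51°  ·
  (3,5): δ = 110.75°  ·
  (3,6): δ = 88.41°  ·
  (3,7): δ = 65.94°  ·
  (4,5): δ = 156.24°  ·
  (4,6): δ = 133.90°  ·
  (4,7): δ = 111.43°  ·
  (5,6): δ = 157.65°  ·
  (5,7): δ = 135.19°  ·
  (6,7): δ = 157.53°  ·
antipodal pairs: 7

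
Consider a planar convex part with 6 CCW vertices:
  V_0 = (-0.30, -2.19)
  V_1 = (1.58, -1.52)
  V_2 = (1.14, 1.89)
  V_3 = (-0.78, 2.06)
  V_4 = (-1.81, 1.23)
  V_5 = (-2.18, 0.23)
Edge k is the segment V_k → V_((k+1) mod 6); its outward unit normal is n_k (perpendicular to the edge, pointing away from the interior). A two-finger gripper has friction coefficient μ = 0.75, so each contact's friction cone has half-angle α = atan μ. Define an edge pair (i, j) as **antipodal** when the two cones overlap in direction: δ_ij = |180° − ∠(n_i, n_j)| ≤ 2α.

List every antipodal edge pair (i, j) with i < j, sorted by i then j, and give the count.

count = 7; pairs: (0,2), (0,3), (0,4), (1,3), (1,4), (1,5), (2,5)

α = atan 0.75 = 36.87°;  2α = 73.74°
n_0 = (+0.3357, -0.9420)
n_1 = (+0.9918, +0.1280)
n_2 = (+0.0882, +0.9961)
n_3 = (-0.6275, +0.7787)
n_4 = (-0.9379, +0.3470)
n_5 = (-0.7897, -0.6135)
  (0,1): δ = 102.26°  ·
  (0,2): δ = 24.68°  ✓
  (0,3): δ = 19.25°  ✓
  (0,4): δ = 50.08°  ✓
  (0,5): δ = 108.23°  ·
  (1,2): δ = 102.41°  ·
  (1,3): δ = 58.49°  ✓
  (1,4): δ = 27.66°  ✓
  (1,5): δ = 30.49°  ✓
  (2,3): δ = 136.08°  ·
  (2,4): δ = 105.24°  ·
  (2,5): δ = 47.10°  ✓
  (3,4): δ = 149.17°  ·
  (3,5): δ = 91.02°  ·
  (4,5): δ = 121.85°  ·
antipodal pairs: 7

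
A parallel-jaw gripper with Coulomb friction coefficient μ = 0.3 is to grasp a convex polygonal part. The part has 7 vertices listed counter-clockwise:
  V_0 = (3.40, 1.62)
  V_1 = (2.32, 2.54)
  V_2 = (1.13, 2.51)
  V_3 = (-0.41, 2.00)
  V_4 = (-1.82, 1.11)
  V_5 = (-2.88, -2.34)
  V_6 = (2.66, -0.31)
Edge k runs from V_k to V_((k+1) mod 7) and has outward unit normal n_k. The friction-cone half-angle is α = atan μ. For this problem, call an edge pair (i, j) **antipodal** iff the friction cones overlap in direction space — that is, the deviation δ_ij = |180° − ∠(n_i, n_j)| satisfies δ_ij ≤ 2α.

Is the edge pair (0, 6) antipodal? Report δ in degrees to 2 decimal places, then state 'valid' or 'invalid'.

δ = 109.45°, invalid

α = atan 0.3 = 16.70°;  2α = 33.40°
edge 0: e_0 = (-1.08, +0.92);  n_0 = (+0.6485, +0.7612)
edge 6: e_6 = (+0.74, +1.93);  n_6 = (+0.9337, -0.3580)
∠(n_0, n_6) = 70.55°
δ = |180° − 70.55°| = 109.45°
109.45° > 2α = 33.40°  →  invalid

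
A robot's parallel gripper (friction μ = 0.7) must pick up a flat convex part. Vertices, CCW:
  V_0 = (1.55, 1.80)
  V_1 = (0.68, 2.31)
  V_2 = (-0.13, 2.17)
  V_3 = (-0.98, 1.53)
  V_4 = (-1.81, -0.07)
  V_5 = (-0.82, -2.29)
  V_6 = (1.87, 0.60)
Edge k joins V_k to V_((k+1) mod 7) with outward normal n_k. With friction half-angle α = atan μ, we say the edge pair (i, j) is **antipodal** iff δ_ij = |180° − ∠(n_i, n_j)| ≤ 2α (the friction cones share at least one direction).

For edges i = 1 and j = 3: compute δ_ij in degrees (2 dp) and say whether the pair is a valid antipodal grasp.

α = atan 0.7 = 34.99°;  2α = 69.98°
edge 1: e_1 = (-0.81, -0.14);  n_1 = (-0.1703, +0.9854)
edge 3: e_3 = (-0.83, -1.60);  n_3 = (-0.8877, +0.4605)
∠(n_1, n_3) = 52.78°
δ = |180° − 52.78°| = 127.22°
127.22° > 2α = 69.98°  →  invalid

δ = 127.22°, invalid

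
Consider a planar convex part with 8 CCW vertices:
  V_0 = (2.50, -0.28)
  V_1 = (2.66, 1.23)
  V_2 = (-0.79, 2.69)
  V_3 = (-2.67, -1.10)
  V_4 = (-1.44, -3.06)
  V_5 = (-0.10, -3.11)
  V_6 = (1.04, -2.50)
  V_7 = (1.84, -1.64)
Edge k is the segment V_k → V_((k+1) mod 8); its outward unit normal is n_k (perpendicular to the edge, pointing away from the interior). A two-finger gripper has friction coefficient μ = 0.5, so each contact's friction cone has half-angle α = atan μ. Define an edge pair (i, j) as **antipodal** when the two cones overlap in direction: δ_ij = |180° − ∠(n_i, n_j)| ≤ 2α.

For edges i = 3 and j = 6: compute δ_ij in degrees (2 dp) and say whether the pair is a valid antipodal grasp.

α = atan 0.5 = 26.57°;  2α = 53.13°
edge 3: e_3 = (+1.23, -1.96);  n_3 = (-0.8470, -0.5316)
edge 6: e_6 = (+0.80, +0.86);  n_6 = (+0.7322, -0.6811)
∠(n_3, n_6) = 104.96°
δ = |180° − 104.96°| = 75.04°
75.04° > 2α = 53.13°  →  invalid

δ = 75.04°, invalid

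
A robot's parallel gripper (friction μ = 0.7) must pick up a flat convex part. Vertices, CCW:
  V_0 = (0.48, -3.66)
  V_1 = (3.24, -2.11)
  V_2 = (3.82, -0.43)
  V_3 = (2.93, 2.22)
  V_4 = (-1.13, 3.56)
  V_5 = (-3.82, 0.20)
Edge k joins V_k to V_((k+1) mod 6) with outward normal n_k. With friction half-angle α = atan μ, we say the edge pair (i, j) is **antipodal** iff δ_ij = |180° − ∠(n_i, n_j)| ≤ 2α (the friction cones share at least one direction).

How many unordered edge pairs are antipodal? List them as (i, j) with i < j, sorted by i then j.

α = atan 0.7 = 34.99°;  2α = 69.98°
n_0 = (+0.4897, -0.8719)
n_1 = (+0.9453, -0.3263)
n_2 = (+0.9480, +0.3184)
n_3 = (+0.3134, +0.9496)
n_4 = (-0.7806, +0.6250)
n_5 = (-0.6680, -0.7442)
  (0,1): δ = 138.36°  ·
  (0,2): δ = 100.75°  ·
  (0,3): δ = 47.58°  ✓
  (0,4): δ = 22.00°  ✓
  (0,5): δ = 108.77°  ·
  (1,2): δ = 142.39°  ·
  (1,3): δ = 89.22°  ·
  (1,4): δ = 19.63°  ✓
  (1,5): δ = 67.13°  ✓
  (2,3): δ = 126.83°  ·
  (2,4): δ = 57.25°  ✓
  (2,5): δ = 29.52°  ✓
  (3,4): δ = 110.42°  ·
  (3,5): δ = 23.65°  ✓
  (4,5): δ = 93.23°  ·
antipodal pairs: 7

count = 7; pairs: (0,3), (0,4), (1,4), (1,5), (2,4), (2,5), (3,5)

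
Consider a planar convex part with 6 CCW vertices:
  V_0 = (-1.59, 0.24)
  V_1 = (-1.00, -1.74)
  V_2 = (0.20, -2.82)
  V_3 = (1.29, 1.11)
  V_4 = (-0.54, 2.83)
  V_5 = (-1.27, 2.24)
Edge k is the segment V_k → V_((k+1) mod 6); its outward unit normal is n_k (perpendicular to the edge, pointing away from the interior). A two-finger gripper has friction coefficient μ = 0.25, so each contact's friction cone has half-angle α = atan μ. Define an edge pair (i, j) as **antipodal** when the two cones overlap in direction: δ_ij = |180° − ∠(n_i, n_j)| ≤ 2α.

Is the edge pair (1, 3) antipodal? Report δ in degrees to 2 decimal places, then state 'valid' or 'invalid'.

δ = 1.24°, valid

α = atan 0.25 = 14.04°;  2α = 28.07°
edge 1: e_1 = (+1.20, -1.08);  n_1 = (-0.6690, -0.7433)
edge 3: e_3 = (-1.83, +1.72);  n_3 = (+0.6849, +0.7287)
∠(n_1, n_3) = 178.76°
δ = |180° − 178.76°| = 1.24°
1.24° ≤ 2α = 28.07°  →  valid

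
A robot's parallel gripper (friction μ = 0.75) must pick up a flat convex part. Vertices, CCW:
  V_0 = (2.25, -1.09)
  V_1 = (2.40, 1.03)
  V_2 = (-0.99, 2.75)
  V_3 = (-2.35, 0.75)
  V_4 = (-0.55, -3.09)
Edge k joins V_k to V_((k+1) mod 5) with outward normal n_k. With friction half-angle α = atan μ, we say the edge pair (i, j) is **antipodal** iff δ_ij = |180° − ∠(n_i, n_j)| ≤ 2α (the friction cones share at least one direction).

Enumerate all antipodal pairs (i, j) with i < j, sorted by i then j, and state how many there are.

count = 5; pairs: (0,2), (0,3), (1,3), (1,4), (2,4)

α = atan 0.75 = 36.87°;  2α = 73.74°
n_0 = (+0.9975, -0.0706)
n_1 = (+0.4525, +0.8918)
n_2 = (-0.8269, +0.5623)
n_3 = (-0.9055, -0.4244)
n_4 = (+0.5812, -0.8137)
  (0,1): δ = 112.85°  ·
  (0,2): δ = 30.17°  ✓
  (0,3): δ = 29.16°  ✓
  (0,4): δ = 129.58°  ·
  (1,2): δ = 97.31°  ·
  (1,3): δ = 37.98°  ✓
  (1,4): δ = 62.44°  ✓
  (2,3): δ = 120.67°  ·
  (2,4): δ = 20.25°  ✓
  (3,4): δ = 79.58°  ·
antipodal pairs: 5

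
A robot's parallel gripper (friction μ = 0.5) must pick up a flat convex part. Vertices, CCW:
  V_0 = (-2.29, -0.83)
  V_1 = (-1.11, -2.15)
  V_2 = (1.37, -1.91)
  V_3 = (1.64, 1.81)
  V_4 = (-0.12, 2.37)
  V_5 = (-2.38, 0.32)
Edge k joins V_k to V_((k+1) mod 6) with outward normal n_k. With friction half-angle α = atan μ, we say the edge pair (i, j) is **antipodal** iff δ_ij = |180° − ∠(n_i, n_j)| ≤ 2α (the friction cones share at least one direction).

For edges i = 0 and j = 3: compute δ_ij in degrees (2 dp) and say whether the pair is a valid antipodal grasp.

δ = 30.56°, valid

α = atan 0.5 = 26.57°;  2α = 53.13°
edge 0: e_0 = (+1.18, -1.32);  n_0 = (-0.7455, -0.6665)
edge 3: e_3 = (-1.76, +0.56);  n_3 = (+0.3032, +0.9529)
∠(n_0, n_3) = 149.44°
δ = |180° − 149.44°| = 30.56°
30.56° ≤ 2α = 53.13°  →  valid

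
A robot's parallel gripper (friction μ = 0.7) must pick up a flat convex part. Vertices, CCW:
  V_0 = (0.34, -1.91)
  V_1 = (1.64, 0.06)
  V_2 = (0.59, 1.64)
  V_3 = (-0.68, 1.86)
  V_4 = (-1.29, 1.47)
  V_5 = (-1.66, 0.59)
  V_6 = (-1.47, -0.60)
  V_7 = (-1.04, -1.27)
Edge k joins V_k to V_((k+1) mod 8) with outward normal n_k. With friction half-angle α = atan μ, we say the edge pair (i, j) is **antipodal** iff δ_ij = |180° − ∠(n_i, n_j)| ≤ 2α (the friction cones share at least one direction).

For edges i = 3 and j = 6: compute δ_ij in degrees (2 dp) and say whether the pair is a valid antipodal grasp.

δ = 89.90°, invalid

α = atan 0.7 = 34.99°;  2α = 69.98°
edge 3: e_3 = (-0.61, -0.39);  n_3 = (-0.5387, +0.8425)
edge 6: e_6 = (+0.43, -0.67);  n_6 = (-0.8416, -0.5401)
∠(n_3, n_6) = 90.10°
δ = |180° − 90.10°| = 89.90°
89.90° > 2α = 69.98°  →  invalid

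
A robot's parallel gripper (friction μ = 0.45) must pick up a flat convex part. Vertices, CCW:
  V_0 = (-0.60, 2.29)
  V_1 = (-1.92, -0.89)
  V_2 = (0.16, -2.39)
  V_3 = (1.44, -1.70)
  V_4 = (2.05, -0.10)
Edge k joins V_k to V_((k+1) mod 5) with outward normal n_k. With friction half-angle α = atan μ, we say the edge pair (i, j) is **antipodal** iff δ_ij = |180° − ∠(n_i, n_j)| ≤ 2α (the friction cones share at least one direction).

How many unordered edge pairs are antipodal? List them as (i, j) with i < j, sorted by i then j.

count = 3; pairs: (0,2), (0,3), (1,4)

α = atan 0.45 = 24.23°;  2α = 48.46°
n_0 = (-0.9236, +0.3834)
n_1 = (-0.5849, -0.8111)
n_2 = (+0.4745, -0.8803)
n_3 = (+0.9344, -0.3562)
n_4 = (+0.6697, +0.7426)
  (0,1): δ = 103.25°  ·
  (0,2): δ = 39.13°  ✓
  (0,3): δ = 1.67°  ✓
  (0,4): δ = 70.50°  ·
  (1,2): δ = 115.88°  ·
  (1,3): δ = 75.07°  ·
  (1,4): δ = 6.25°  ✓
  (2,3): δ = 139.20°  ·
  (2,4): δ = 70.37°  ·
  (3,4): δ = 111.18°  ·
antipodal pairs: 3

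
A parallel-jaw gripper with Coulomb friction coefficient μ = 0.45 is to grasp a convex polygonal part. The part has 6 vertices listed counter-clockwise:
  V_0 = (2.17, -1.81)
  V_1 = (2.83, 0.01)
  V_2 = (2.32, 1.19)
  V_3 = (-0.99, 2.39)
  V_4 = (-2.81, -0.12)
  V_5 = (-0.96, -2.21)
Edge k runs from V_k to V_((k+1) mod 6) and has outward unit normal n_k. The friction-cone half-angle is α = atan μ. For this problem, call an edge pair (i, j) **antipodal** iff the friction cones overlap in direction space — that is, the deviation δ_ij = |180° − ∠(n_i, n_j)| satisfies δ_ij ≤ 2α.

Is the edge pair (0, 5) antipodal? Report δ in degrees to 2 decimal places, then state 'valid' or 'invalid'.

δ = 117.22°, invalid

α = atan 0.45 = 24.23°;  2α = 48.46°
edge 0: e_0 = (+0.66, +1.82);  n_0 = (+0.9401, -0.3409)
edge 5: e_5 = (+3.13, +0.40);  n_5 = (+0.1268, -0.9919)
∠(n_0, n_5) = 62.78°
δ = |180° − 62.78°| = 117.22°
117.22° > 2α = 48.46°  →  invalid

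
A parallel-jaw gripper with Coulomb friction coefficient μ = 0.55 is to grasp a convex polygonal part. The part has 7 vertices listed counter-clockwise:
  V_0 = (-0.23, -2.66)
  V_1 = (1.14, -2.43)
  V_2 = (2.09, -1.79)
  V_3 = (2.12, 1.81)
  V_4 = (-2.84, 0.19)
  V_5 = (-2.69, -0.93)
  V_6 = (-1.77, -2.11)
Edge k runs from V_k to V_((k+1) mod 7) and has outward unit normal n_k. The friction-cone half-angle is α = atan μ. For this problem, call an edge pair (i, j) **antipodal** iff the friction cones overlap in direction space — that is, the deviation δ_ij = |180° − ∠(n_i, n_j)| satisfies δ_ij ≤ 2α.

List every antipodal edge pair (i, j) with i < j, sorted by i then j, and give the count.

count = 5; pairs: (0,3), (1,3), (2,4), (2,5), (3,6)

α = atan 0.55 = 28.81°;  2α = 57.62°
n_0 = (+0.1656, -0.9862)
n_1 = (+0.5587, -0.8294)
n_2 = (+1.0000, -0.0083)
n_3 = (-0.3105, +0.9506)
n_4 = (-0.9912, -0.1327)
n_5 = (-0.7886, -0.6149)
n_6 = (-0.3363, -0.9417)
  (0,1): δ = 155.56°  ·
  (0,2): δ = 100.01°  ·
  (0,3): δ = 8.56°  ✓
  (0,4): δ = 88.10°  ·
  (0,5): δ = 118.41°  ·
  (0,6): δ = 150.82°  ·
  (1,2): δ = 124.44°  ·
  (1,3): δ = 15.88°  ✓
  (1,4): δ = 63.66°  ·
  (1,5): δ = 93.97°  ·
  (1,6): δ = 126.38°  ·
  (2,3): δ = 71.43°  ·
  (2,4): δ = 8.11°  ✓
  (2,5): δ = 38.42°  ✓
  (2,6): δ = 70.82°  ·
  (3,4): δ = 100.46°  ·
  (3,5): δ = 70.15°  ·
  (3,6): δ = 37.74°  ✓
  (4,5): δ = 149.69°  ·
  (4,6): δ = 117.28°  ·
  (5,6): δ = 147.60°  ·
antipodal pairs: 5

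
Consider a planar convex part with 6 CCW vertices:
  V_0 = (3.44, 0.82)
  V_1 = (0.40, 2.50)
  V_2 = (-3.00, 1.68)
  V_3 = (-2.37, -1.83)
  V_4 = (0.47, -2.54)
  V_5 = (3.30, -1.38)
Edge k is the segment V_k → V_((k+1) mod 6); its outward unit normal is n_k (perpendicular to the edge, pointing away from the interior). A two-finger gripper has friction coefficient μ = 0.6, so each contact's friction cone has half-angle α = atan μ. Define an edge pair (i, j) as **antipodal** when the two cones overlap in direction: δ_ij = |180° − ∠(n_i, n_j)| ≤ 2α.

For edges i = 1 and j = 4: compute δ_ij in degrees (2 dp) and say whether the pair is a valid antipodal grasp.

α = atan 0.6 = 30.96°;  2α = 61.93°
edge 1: e_1 = (-3.40, -0.82);  n_1 = (-0.2345, +0.9721)
edge 4: e_4 = (+2.83, +1.16);  n_4 = (+0.3793, -0.9253)
∠(n_1, n_4) = 171.27°
δ = |180° − 171.27°| = 8.73°
8.73° ≤ 2α = 61.93°  →  valid

δ = 8.73°, valid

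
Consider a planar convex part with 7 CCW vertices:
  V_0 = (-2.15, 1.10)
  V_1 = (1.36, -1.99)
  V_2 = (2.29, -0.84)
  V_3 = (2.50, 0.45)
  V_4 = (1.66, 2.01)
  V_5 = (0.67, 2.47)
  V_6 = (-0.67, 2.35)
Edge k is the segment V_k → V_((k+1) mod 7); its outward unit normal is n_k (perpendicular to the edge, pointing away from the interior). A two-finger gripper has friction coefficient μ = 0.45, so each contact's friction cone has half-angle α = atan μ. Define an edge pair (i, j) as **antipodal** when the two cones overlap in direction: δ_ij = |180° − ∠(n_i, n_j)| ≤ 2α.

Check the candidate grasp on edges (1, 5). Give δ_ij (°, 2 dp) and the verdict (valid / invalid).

δ = 45.92°, valid

α = atan 0.45 = 24.23°;  2α = 48.46°
edge 1: e_1 = (+0.93, +1.15);  n_1 = (+0.7776, -0.6288)
edge 5: e_5 = (-1.34, -0.12);  n_5 = (-0.0892, +0.9960)
∠(n_1, n_5) = 134.08°
δ = |180° − 134.08°| = 45.92°
45.92° ≤ 2α = 48.46°  →  valid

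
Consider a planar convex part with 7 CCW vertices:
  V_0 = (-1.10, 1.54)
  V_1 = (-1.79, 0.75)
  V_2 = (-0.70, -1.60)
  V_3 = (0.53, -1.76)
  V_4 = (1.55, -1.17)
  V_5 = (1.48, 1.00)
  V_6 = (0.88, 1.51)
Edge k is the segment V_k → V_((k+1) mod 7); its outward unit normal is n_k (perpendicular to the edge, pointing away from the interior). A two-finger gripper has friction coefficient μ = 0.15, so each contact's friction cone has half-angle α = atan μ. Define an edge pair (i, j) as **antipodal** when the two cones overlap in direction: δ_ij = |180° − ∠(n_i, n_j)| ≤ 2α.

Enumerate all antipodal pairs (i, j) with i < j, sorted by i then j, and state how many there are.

count = 1; pairs: (2,6)

α = atan 0.15 = 8.53°;  2α = 17.06°
n_0 = (-0.7532, +0.6578)
n_1 = (-0.9072, -0.4208)
n_2 = (-0.1290, -0.9916)
n_3 = (+0.5007, -0.8656)
n_4 = (+0.9995, +0.0322)
n_5 = (+0.6476, +0.7619)
n_6 = (+0.0151, +0.9999)
  (0,1): δ = 113.98°  ·
  (0,2): δ = 56.28°  ·
  (0,3): δ = 18.82°  ·
  (0,4): δ = 42.98°  ·
  (0,5): δ = 90.77°  ·
  (0,6): δ = 130.27°  ·
  (1,2): δ = 122.29°  ·
  (1,3): δ = 84.84°  ·
  (1,4): δ = 23.04°  ·
  (1,5): δ = 24.75°  ·
  (1,6): δ = 64.25°  ·
  (2,3): δ = 142.54°  ·
  (2,4): δ = 80.74°  ·
  (2,5): δ = 32.95°  ·
  (2,6): δ = 6.54°  ✓
  (3,4): δ = 118.20°  ·
  (3,5): δ = 70.41°  ·
  (3,6): δ = 30.91°  ·
  (4,5): δ = 132.21°  ·
  (4,6): δ = 92.72°  ·
  (5,6): δ = 140.50°  ·
antipodal pairs: 1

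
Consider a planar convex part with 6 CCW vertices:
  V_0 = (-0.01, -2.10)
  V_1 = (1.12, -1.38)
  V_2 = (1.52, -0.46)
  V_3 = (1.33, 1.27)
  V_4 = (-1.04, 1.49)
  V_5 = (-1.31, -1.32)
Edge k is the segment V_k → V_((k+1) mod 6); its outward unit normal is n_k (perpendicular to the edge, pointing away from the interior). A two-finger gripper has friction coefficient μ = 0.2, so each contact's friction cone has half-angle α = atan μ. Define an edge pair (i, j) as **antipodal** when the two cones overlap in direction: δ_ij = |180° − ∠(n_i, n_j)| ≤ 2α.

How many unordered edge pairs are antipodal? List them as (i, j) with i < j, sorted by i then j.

count = 2; pairs: (1,4), (2,4)

α = atan 0.2 = 11.31°;  2α = 22.62°
n_0 = (+0.5374, -0.8434)
n_1 = (+0.9171, -0.3987)
n_2 = (+0.9940, +0.1092)
n_3 = (+0.0924, +0.9957)
n_4 = (-0.9954, +0.0956)
n_5 = (-0.5145, -0.8575)
  (0,1): δ = 146.00°  ·
  (0,2): δ = 116.24°  ·
  (0,3): δ = 37.81°  ·
  (0,4): δ = 52.01°  ·
  (0,5): δ = 116.53°  ·
  (1,2): δ = 150.23°  ·
  (1,3): δ = 71.80°  ·
  (1,4): δ = 18.01°  ✓
  (1,5): δ = 82.53°  ·
  (2,3): δ = 101.57°  ·
  (2,4): δ = 11.76°  ✓
  (2,5): δ = 52.77°  ·
  (3,4): δ = 90.19°  ·
  (3,5): δ = 25.66°  ·
  (4,5): δ = 115.48°  ·
antipodal pairs: 2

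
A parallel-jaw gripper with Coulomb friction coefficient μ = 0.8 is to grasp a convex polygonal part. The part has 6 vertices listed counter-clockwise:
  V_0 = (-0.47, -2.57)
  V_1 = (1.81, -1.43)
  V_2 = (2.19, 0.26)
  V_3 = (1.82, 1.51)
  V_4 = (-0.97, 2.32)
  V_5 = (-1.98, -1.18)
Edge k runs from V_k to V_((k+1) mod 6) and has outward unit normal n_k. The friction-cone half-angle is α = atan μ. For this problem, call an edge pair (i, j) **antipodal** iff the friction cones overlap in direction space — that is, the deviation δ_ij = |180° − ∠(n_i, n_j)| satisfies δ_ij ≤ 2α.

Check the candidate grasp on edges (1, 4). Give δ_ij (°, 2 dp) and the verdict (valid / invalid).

α = atan 0.8 = 38.66°;  2α = 77.32°
edge 1: e_1 = (+0.38, +1.69);  n_1 = (+0.9756, -0.2194)
edge 4: e_4 = (-1.01, -3.50);  n_4 = (-0.9608, +0.2773)
∠(n_1, n_4) = 176.58°
δ = |180° − 176.58°| = 3.42°
3.42° ≤ 2α = 77.32°  →  valid

δ = 3.42°, valid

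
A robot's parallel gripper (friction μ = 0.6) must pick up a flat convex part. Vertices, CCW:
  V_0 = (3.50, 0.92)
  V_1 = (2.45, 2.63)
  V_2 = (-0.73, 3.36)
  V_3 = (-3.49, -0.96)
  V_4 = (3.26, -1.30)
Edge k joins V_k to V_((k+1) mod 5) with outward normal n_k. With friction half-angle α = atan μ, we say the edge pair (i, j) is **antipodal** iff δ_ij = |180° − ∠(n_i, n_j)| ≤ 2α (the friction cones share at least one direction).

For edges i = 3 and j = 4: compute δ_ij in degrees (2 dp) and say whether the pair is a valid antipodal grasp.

α = atan 0.6 = 30.96°;  2α = 61.93°
edge 3: e_3 = (+6.75, -0.34);  n_3 = (-0.0503, -0.9987)
edge 4: e_4 = (+0.24, +2.22);  n_4 = (+0.9942, -0.1075)
∠(n_3, n_4) = 86.71°
δ = |180° − 86.71°| = 93.29°
93.29° > 2α = 61.93°  →  invalid

δ = 93.29°, invalid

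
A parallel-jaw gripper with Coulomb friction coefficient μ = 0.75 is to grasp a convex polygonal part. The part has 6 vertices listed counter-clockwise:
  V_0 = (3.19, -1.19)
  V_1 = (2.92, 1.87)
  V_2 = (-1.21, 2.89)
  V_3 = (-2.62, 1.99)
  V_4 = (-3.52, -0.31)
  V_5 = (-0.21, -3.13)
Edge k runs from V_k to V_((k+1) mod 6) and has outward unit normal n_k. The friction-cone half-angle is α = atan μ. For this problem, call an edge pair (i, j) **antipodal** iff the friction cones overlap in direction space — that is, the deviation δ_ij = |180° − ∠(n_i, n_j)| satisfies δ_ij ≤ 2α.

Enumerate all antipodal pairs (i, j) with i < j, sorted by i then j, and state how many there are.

α = atan 0.75 = 36.87°;  2α = 73.74°
n_0 = (+0.9961, +0.0879)
n_1 = (+0.2398, +0.9708)
n_2 = (-0.5380, +0.8429)
n_3 = (-0.9312, +0.3644)
n_4 = (-0.6485, -0.7612)
n_5 = (+0.4956, -0.8686)
  (0,1): δ = 108.92°  ·
  (0,2): δ = 62.49°  ✓
  (0,3): δ = 26.41°  ✓
  (0,4): δ = 44.53°  ✓
  (0,5): δ = 114.67°  ·
  (1,2): δ = 133.58°  ·
  (1,3): δ = 97.50°  ·
  (1,4): δ = 26.56°  ✓
  (1,5): δ = 43.58°  ✓
  (2,3): δ = 143.92°  ·
  (2,4): δ = 72.98°  ✓
  (2,5): δ = 2.84°  ✓
  (3,4): δ = 109.06°  ·
  (3,5): δ = 38.92°  ✓
  (4,5): δ = 109.86°  ·
antipodal pairs: 8

count = 8; pairs: (0,2), (0,3), (0,4), (1,4), (1,5), (2,4), (2,5), (3,5)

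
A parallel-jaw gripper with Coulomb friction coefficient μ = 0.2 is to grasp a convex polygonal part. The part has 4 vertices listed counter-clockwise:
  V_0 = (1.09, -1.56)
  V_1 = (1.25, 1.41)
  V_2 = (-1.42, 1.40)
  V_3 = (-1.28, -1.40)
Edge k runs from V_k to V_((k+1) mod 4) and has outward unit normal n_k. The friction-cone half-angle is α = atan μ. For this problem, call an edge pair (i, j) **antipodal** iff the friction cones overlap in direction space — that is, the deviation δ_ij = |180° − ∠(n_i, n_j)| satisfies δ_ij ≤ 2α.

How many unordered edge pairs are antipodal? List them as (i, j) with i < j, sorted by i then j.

count = 2; pairs: (0,2), (1,3)

α = atan 0.2 = 11.31°;  2α = 22.62°
n_0 = (+0.9986, -0.0538)
n_1 = (-0.0037, +1.0000)
n_2 = (-0.9988, -0.0499)
n_3 = (-0.0674, -0.9977)
  (0,1): δ = 86.70°  ·
  (0,2): δ = 5.95°  ✓
  (0,3): δ = 89.22°  ·
  (1,2): δ = 87.35°  ·
  (1,3): δ = 4.08°  ✓
  (2,3): δ = 96.72°  ·
antipodal pairs: 2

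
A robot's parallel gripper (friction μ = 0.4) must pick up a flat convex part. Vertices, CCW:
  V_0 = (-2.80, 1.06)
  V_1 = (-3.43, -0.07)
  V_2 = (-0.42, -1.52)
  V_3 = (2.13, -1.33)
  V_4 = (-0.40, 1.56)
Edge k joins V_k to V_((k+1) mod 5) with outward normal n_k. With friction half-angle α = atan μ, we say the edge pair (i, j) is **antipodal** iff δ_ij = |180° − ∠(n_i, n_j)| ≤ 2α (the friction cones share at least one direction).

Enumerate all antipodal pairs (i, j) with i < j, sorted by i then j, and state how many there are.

α = atan 0.4 = 21.80°;  2α = 43.60°
n_0 = (-0.8734, +0.4870)
n_1 = (-0.4340, -0.9009)
n_2 = (+0.0743, -0.9972)
n_3 = (+0.7524, +0.6587)
n_4 = (-0.2040, +0.9790)
  (0,1): δ = 86.58°  ·
  (0,2): δ = 56.60°  ·
  (0,3): δ = 70.34°  ·
  (0,4): δ = 130.91°  ·
  (1,2): δ = 150.02°  ·
  (1,3): δ = 23.08°  ✓
  (1,4): δ = 37.49°  ✓
  (2,3): δ = 53.06°  ·
  (2,4): δ = 7.51°  ✓
  (3,4): δ = 119.43°  ·
antipodal pairs: 3

count = 3; pairs: (1,3), (1,4), (2,4)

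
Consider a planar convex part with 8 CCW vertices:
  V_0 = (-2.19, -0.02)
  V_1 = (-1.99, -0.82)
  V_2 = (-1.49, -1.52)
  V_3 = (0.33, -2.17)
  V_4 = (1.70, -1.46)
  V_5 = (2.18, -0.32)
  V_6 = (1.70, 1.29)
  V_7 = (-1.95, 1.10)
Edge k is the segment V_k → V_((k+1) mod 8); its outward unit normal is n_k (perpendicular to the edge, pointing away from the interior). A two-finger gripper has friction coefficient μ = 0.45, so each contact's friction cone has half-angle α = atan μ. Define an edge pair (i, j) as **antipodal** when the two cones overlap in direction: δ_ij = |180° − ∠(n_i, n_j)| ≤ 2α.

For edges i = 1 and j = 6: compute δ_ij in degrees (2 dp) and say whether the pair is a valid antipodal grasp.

δ = 57.44°, invalid

α = atan 0.45 = 24.23°;  2α = 48.46°
edge 1: e_1 = (+0.50, -0.70);  n_1 = (-0.8137, -0.5812)
edge 6: e_6 = (-3.65, -0.19);  n_6 = (-0.0520, +0.9986)
∠(n_1, n_6) = 122.56°
δ = |180° − 122.56°| = 57.44°
57.44° > 2α = 48.46°  →  invalid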